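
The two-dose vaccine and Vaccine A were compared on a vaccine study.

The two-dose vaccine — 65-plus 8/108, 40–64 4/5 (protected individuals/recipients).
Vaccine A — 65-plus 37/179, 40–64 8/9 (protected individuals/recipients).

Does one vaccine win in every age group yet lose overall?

No

65-plus: the two-dose vaccine 8/108 = 7.4%, Vaccine A 37/179 = 20.7% → Vaccine A
40–64: the two-dose vaccine 4/5 = 80.0%, Vaccine A 8/9 = 88.9% → Vaccine A
Overall: the two-dose vaccine 12/113 = 10.6%, Vaccine A 45/188 = 23.9% → Vaccine A
Vaccine A wins overall and in every age group — no reversal.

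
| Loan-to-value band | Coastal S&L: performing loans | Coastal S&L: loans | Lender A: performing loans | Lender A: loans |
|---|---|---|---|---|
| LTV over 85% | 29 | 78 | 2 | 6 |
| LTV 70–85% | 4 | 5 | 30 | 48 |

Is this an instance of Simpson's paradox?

LTV over 85%: Coastal S&L 29/78 = 37.2%, Lender A 2/6 = 33.3% → Coastal S&L
LTV 70–85%: Coastal S&L 4/5 = 80.0%, Lender A 30/48 = 62.5% → Coastal S&L
Overall: Coastal S&L 33/83 = 39.8%, Lender A 32/54 = 59.3% → Lender A
Coastal S&L wins each loan-to-value group but Lender A wins overall — the comparison reverses. Coastal S&L's loans skew toward LTV over 85%, which has a lower base rate.

Yes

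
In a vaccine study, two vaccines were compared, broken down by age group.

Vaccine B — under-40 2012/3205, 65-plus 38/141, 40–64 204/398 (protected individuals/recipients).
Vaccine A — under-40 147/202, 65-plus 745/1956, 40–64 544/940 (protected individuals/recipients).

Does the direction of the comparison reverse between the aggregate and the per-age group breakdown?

Under-40: Vaccine B 2012/3205 = 62.8%, Vaccine A 147/202 = 72.8% → Vaccine A
65-plus: Vaccine B 38/141 = 27.0%, Vaccine A 745/1956 = 38.1% → Vaccine A
40–64: Vaccine B 204/398 = 51.3%, Vaccine A 544/940 = 57.9% → Vaccine A
Overall: Vaccine B 2254/3744 = 60.2%, Vaccine A 1436/3098 = 46.4% → Vaccine B
Vaccine A wins each age group but Vaccine B wins overall — the comparison reverses. Vaccine A's recipients skew toward 65-plus, which has a lower base rate.

Yes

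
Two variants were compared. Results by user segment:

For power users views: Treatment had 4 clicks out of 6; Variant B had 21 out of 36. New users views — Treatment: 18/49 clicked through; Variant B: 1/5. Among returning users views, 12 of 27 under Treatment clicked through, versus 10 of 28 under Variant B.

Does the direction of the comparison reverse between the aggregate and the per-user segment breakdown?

Yes

Power users: Treatment 4/6 = 66.7%, Variant B 21/36 = 58.3% → Treatment
New users: Treatment 18/49 = 36.7%, Variant B 1/5 = 20.0% → Treatment
Returning users: Treatment 12/27 = 44.4%, Variant B 10/28 = 35.7% → Treatment
Overall: Treatment 34/82 = 41.5%, Variant B 32/69 = 46.4% → Variant B
Treatment wins each user group but Variant B wins overall — the comparison reverses. Treatment's views skew toward new users, which has a lower base rate.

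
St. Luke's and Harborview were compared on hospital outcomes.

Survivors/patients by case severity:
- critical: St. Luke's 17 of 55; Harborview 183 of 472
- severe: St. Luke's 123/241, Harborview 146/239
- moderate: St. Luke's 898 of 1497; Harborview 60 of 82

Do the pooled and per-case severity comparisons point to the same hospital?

No

Critical: St. Luke's 17/55 = 30.9%, Harborview 183/472 = 38.8% → Harborview
Severe: St. Luke's 123/241 = 51.0%, Harborview 146/239 = 61.1% → Harborview
Moderate: St. Luke's 898/1497 = 60.0%, Harborview 60/82 = 73.2% → Harborview
Overall: St. Luke's 1038/1793 = 57.9%, Harborview 389/793 = 49.1% → St. Luke's
Harborview wins each case group but St. Luke's wins overall — the comparison reverses. Harborview's patients skew toward critical, which has a lower base rate.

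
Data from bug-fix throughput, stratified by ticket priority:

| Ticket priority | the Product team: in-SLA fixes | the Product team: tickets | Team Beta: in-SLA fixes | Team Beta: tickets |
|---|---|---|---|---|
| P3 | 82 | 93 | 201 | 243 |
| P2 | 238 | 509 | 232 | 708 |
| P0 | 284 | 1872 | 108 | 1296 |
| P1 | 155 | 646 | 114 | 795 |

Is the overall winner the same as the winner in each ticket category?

Yes

P3: the Product team 82/93 = 88.2%, Team Beta 201/243 = 82.7% → the Product team
P2: the Product team 238/509 = 46.8%, Team Beta 232/708 = 32.8% → the Product team
P0: the Product team 284/1872 = 15.2%, Team Beta 108/1296 = 8.3% → the Product team
P1: the Product team 155/646 = 24.0%, Team Beta 114/795 = 14.3% → the Product team
Overall: the Product team 759/3120 = 24.3%, Team Beta 655/3042 = 21.5% → the Product team
The Product team wins overall and in every ticket group — no reversal.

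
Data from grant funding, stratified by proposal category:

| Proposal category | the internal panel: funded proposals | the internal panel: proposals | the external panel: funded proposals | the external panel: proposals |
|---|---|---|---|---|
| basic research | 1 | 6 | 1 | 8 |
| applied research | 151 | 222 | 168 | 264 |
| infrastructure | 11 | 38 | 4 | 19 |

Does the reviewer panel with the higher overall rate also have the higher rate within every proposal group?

Basic research: the internal panel 1/6 = 16.7%, the external panel 1/8 = 12.5% → the internal panel
Applied research: the internal panel 151/222 = 68.0%, the external panel 168/264 = 63.6% → the internal panel
Infrastructure: the internal panel 11/38 = 28.9%, the external panel 4/19 = 21.1% → the internal panel
Overall: the internal panel 163/266 = 61.3%, the external panel 173/291 = 59.5% → the internal panel
The internal panel wins overall and in every proposal group — no reversal.

Yes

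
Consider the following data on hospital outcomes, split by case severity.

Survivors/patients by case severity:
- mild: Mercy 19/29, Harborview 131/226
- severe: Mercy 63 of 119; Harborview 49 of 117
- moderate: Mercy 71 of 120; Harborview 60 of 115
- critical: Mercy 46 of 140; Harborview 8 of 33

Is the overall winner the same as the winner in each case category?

No

Mild: Mercy 19/29 = 65.5%, Harborview 131/226 = 58.0% → Mercy
Severe: Mercy 63/119 = 52.9%, Harborview 49/117 = 41.9% → Mercy
Moderate: Mercy 71/120 = 59.2%, Harborview 60/115 = 52.2% → Mercy
Critical: Mercy 46/140 = 32.9%, Harborview 8/33 = 24.2% → Mercy
Overall: Mercy 199/408 = 48.8%, Harborview 248/491 = 50.5% → Harborview
Mercy wins each case group but Harborview wins overall — the comparison reverses. Mercy's patients skew toward critical, which has a lower base rate.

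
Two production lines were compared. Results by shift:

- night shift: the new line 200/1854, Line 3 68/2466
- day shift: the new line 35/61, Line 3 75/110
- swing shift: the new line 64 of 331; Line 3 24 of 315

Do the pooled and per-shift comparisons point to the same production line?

No

Night shift: the new line 200/1854 = 10.8%, Line 3 68/2466 = 2.8% → the new line
Day shift: the new line 35/61 = 57.4%, Line 3 75/110 = 68.2% → Line 3
Swing shift: the new line 64/331 = 19.3%, Line 3 24/315 = 7.6% → the new line
Overall: the new line 299/2246 = 13.3%, Line 3 167/2891 = 5.8% → the new line
Neither sweeps: the new line wins 2 of 3 groups, Line 3 wins 1. The new line wins overall but not every group — no Simpson reversal.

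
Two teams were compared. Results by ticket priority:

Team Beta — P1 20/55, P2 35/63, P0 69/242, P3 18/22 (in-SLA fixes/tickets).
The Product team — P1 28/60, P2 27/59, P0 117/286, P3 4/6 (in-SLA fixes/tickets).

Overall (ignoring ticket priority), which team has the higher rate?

the Product team

P1: Team Beta 20/55 = 36.4%, the Product team 28/60 = 46.7% → the Product team
P2: Team Beta 35/63 = 55.6%, the Product team 27/59 = 45.8% → Team Beta
P0: Team Beta 69/242 = 28.5%, the Product team 117/286 = 40.9% → the Product team
P3: Team Beta 18/22 = 81.8%, the Product team 4/6 = 66.7% → Team Beta
Overall: Team Beta 142/382 = 37.2%, the Product team 176/411 = 42.8% → the Product team
(Neither sweeps every ticket group, but the Product team has the higher pooled rate.)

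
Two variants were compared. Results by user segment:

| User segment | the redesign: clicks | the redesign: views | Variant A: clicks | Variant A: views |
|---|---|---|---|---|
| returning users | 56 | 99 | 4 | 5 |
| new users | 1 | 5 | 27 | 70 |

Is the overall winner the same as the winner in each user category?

Returning users: the redesign 56/99 = 56.6%, Variant A 4/5 = 80.0% → Variant A
New users: the redesign 1/5 = 20.0%, Variant A 27/70 = 38.6% → Variant A
Overall: the redesign 57/104 = 54.8%, Variant A 31/75 = 41.3% → the redesign
Variant A wins each user group but the redesign wins overall — the comparison reverses. Variant A's views skew toward new users, which has a lower base rate.

No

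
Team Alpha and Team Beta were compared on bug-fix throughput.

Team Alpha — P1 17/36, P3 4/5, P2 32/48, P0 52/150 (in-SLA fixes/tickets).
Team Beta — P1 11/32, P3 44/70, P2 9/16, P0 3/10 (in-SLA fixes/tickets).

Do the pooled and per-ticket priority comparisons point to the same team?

No

P1: Team Alpha 17/36 = 47.2%, Team Beta 11/32 = 34.4% → Team Alpha
P3: Team Alpha 4/5 = 80.0%, Team Beta 44/70 = 62.9% → Team Alpha
P2: Team Alpha 32/48 = 66.7%, Team Beta 9/16 = 56.2% → Team Alpha
P0: Team Alpha 52/150 = 34.7%, Team Beta 3/10 = 30.0% → Team Alpha
Overall: Team Alpha 105/239 = 43.9%, Team Beta 67/128 = 52.3% → Team Beta
Team Alpha wins each ticket group but Team Beta wins overall — the comparison reverses. Team Alpha's tickets skew toward P0, which has a lower base rate.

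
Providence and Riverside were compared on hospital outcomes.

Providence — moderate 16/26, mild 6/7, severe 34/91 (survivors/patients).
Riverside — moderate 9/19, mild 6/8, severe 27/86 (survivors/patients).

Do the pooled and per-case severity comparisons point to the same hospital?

Yes

Moderate: Providence 16/26 = 61.5%, Riverside 9/19 = 47.4% → Providence
Mild: Providence 6/7 = 85.7%, Riverside 6/8 = 75.0% → Providence
Severe: Providence 34/91 = 37.4%, Riverside 27/86 = 31.4% → Providence
Overall: Providence 56/124 = 45.2%, Riverside 42/113 = 37.2% → Providence
Providence wins overall and in every case group — no reversal.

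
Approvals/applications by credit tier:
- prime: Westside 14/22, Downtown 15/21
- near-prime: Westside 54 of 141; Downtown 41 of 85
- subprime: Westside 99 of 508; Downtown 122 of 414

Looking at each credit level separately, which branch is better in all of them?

Prime: Westside 14/22 = 63.6%, Downtown 15/21 = 71.4% → Downtown
Near-prime: Westside 54/141 = 38.3%, Downtown 41/85 = 48.2% → Downtown
Subprime: Westside 99/508 = 19.5%, Downtown 122/414 = 29.5% → Downtown
Downtown has the higher rate in all 3 groups.

Downtown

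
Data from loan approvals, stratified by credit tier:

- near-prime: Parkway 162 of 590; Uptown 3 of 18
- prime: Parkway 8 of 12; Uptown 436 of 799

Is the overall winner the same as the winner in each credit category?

Near-prime: Parkway 162/590 = 27.5%, Uptown 3/18 = 16.7% → Parkway
Prime: Parkway 8/12 = 66.7%, Uptown 436/799 = 54.6% → Parkway
Overall: Parkway 170/602 = 28.2%, Uptown 439/817 = 53.7% → Uptown
Parkway wins each credit group but Uptown wins overall — the comparison reverses. Parkway's applications skew toward near-prime, which has a lower base rate.

No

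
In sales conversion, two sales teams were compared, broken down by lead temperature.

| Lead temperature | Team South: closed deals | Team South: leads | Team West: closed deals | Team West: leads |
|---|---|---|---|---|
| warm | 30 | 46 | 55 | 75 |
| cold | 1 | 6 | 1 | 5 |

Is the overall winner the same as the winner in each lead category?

Warm: Team South 30/46 = 65.2%, Team West 55/75 = 73.3% → Team West
Cold: Team South 1/6 = 16.7%, Team West 1/5 = 20.0% → Team West
Overall: Team South 31/52 = 59.6%, Team West 56/80 = 70.0% → Team West
Team West wins overall and in every lead group — no reversal.

Yes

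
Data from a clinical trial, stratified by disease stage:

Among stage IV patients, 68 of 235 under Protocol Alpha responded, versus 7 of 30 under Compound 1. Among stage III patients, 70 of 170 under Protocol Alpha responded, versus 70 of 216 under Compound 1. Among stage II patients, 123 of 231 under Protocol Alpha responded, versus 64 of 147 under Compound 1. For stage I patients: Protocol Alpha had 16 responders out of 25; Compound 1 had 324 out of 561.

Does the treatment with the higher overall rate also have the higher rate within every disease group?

Stage IV: Protocol Alpha 68/235 = 28.9%, Compound 1 7/30 = 23.3% → Protocol Alpha
Stage III: Protocol Alpha 70/170 = 41.2%, Compound 1 70/216 = 32.4% → Protocol Alpha
Stage II: Protocol Alpha 123/231 = 53.2%, Compound 1 64/147 = 43.5% → Protocol Alpha
Stage I: Protocol Alpha 16/25 = 64.0%, Compound 1 324/561 = 57.8% → Protocol Alpha
Overall: Protocol Alpha 277/661 = 41.9%, Compound 1 465/954 = 48.7% → Compound 1
Protocol Alpha wins each disease group but Compound 1 wins overall — the comparison reverses. Protocol Alpha's patients skew toward stage IV, which has a lower base rate.

No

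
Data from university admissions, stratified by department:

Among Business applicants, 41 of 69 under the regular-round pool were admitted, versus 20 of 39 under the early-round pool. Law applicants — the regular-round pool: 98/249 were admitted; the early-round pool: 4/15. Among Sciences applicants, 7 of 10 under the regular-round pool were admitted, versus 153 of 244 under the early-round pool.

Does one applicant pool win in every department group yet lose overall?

Yes

Business: the regular-round pool 41/69 = 59.4%, the early-round pool 20/39 = 51.3% → the regular-round pool
Law: the regular-round pool 98/249 = 39.4%, the early-round pool 4/15 = 26.7% → the regular-round pool
Sciences: the regular-round pool 7/10 = 70.0%, the early-round pool 153/244 = 62.7% → the regular-round pool
Overall: the regular-round pool 146/328 = 44.5%, the early-round pool 177/298 = 59.4% → the early-round pool
The regular-round pool wins each department group but the early-round pool wins overall — the comparison reverses. The regular-round pool's applicants skew toward Law, which has a lower base rate.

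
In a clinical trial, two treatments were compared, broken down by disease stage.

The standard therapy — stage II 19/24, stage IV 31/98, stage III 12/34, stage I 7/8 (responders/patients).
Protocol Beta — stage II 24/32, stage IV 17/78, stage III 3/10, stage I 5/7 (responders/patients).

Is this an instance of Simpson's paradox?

No

Stage II: the standard therapy 19/24 = 79.2%, Protocol Beta 24/32 = 75.0% → the standard therapy
Stage IV: the standard therapy 31/98 = 31.6%, Protocol Beta 17/78 = 21.8% → the standard therapy
Stage III: the standard therapy 12/34 = 35.3%, Protocol Beta 3/10 = 30.0% → the standard therapy
Stage I: the standard therapy 7/8 = 87.5%, Protocol Beta 5/7 = 71.4% → the standard therapy
Overall: the standard therapy 69/164 = 42.1%, Protocol Beta 49/127 = 38.6% → the standard therapy
The standard therapy wins overall and in every disease group — no reversal.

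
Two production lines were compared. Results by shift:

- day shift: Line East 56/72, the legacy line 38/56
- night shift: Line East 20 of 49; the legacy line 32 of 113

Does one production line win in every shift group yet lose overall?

Day shift: Line East 56/72 = 77.8%, the legacy line 38/56 = 67.9% → Line East
Night shift: Line East 20/49 = 40.8%, the legacy line 32/113 = 28.3% → Line East
Overall: Line East 76/121 = 62.8%, the legacy line 70/169 = 41.4% → Line East
Line East wins overall and in every shift group — no reversal.

No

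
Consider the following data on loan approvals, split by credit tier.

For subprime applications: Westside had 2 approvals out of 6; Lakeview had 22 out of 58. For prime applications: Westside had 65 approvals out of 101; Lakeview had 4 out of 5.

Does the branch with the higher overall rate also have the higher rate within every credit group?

Subprime: Westside 2/6 = 33.3%, Lakeview 22/58 = 37.9% → Lakeview
Prime: Westside 65/101 = 64.4%, Lakeview 4/5 = 80.0% → Lakeview
Overall: Westside 67/107 = 62.6%, Lakeview 26/63 = 41.3% → Westside
Lakeview wins each credit group but Westside wins overall — the comparison reverses. Lakeview's applications skew toward subprime, which has a lower base rate.

No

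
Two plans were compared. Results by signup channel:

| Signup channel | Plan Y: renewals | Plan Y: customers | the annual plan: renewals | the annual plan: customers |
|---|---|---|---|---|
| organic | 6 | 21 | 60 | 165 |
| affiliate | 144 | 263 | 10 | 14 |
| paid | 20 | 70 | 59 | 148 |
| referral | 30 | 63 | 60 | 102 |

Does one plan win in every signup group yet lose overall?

Yes

Organic: Plan Y 6/21 = 28.6%, the annual plan 60/165 = 36.4% → the annual plan
Affiliate: Plan Y 144/263 = 54.8%, the annual plan 10/14 = 71.4% → the annual plan
Paid: Plan Y 20/70 = 28.6%, the annual plan 59/148 = 39.9% → the annual plan
Referral: Plan Y 30/63 = 47.6%, the annual plan 60/102 = 58.8% → the annual plan
Overall: Plan Y 200/417 = 48.0%, the annual plan 189/429 = 44.1% → Plan Y
The annual plan wins each signup group but Plan Y wins overall — the comparison reverses. The annual plan's customers skew toward organic, which has a lower base rate.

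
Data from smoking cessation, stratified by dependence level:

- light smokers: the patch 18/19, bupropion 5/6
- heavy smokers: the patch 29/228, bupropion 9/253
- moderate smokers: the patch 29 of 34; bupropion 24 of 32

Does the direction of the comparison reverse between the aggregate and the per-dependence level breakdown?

Light smokers: the patch 18/19 = 94.7%, bupropion 5/6 = 83.3% → the patch
Heavy smokers: the patch 29/228 = 12.7%, bupropion 9/253 = 3.6% → the patch
Moderate smokers: the patch 29/34 = 85.3%, bupropion 24/32 = 75.0% → the patch
Overall: the patch 76/281 = 27.0%, bupropion 38/291 = 13.1% → the patch
The patch wins overall and in every dependence group — no reversal.

No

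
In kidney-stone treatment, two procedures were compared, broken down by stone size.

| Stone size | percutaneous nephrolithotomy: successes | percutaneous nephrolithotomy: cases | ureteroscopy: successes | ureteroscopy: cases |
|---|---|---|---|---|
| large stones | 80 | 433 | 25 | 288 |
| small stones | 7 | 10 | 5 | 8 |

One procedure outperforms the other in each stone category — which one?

percutaneous nephrolithotomy

Large stones: percutaneous nephrolithotomy 80/433 = 18.5%, ureteroscopy 25/288 = 8.7% → percutaneous nephrolithotomy
Small stones: percutaneous nephrolithotomy 7/10 = 70.0%, ureteroscopy 5/8 = 62.5% → percutaneous nephrolithotomy
Percutaneous nephrolithotomy has the higher rate in both groups.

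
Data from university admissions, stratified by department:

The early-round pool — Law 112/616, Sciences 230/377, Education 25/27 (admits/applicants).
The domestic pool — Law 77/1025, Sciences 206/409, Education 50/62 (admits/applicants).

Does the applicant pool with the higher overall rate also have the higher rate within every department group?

Law: the early-round pool 112/616 = 18.2%, the domestic pool 77/1025 = 7.5% → the early-round pool
Sciences: the early-round pool 230/377 = 61.0%, the domestic pool 206/409 = 50.4% → the early-round pool
Education: the early-round pool 25/27 = 92.6%, the domestic pool 50/62 = 80.6% → the early-round pool
Overall: the early-round pool 367/1020 = 36.0%, the domestic pool 333/1496 = 22.3% → the early-round pool
The early-round pool wins overall and in every department group — no reversal.

Yes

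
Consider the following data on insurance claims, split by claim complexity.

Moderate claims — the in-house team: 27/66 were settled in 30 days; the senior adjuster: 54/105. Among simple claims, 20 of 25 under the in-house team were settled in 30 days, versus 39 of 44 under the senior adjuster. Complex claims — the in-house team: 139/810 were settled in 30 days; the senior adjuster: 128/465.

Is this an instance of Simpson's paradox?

Moderate: the in-house team 27/66 = 40.9%, the senior adjuster 54/105 = 51.4% → the senior adjuster
Simple: the in-house team 20/25 = 80.0%, the senior adjuster 39/44 = 88.6% → the senior adjuster
Complex: the in-house team 139/810 = 17.2%, the senior adjuster 128/465 = 27.5% → the senior adjuster
Overall: the in-house team 186/901 = 20.6%, the senior adjuster 221/614 = 36.0% → the senior adjuster
The senior adjuster wins overall and in every claim group — no reversal.

No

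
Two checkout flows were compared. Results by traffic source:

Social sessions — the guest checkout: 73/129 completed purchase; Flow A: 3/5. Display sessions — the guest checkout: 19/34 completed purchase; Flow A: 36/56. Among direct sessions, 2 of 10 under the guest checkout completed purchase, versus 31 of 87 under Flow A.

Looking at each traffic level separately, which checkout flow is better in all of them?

Flow A

Social: the guest checkout 73/129 = 56.6%, Flow A 3/5 = 60.0% → Flow A
Display: the guest checkout 19/34 = 55.9%, Flow A 36/56 = 64.3% → Flow A
Direct: the guest checkout 2/10 = 20.0%, Flow A 31/87 = 35.6% → Flow A
Flow A has the higher rate in all 3 groups.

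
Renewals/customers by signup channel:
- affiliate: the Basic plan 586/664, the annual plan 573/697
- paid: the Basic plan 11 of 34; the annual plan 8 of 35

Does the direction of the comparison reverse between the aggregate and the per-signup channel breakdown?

No

Affiliate: the Basic plan 586/664 = 88.3%, the annual plan 573/697 = 82.2% → the Basic plan
Paid: the Basic plan 11/34 = 32.4%, the annual plan 8/35 = 22.9% → the Basic plan
Overall: the Basic plan 597/698 = 85.5%, the annual plan 581/732 = 79.4% → the Basic plan
The Basic plan wins overall and in every signup group — no reversal.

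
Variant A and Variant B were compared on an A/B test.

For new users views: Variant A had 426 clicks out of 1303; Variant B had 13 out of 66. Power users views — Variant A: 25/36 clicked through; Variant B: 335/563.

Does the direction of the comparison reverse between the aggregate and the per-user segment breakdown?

New users: Variant A 426/1303 = 32.7%, Variant B 13/66 = 19.7% → Variant A
Power users: Variant A 25/36 = 69.4%, Variant B 335/563 = 59.5% → Variant A
Overall: Variant A 451/1339 = 33.7%, Variant B 348/629 = 55.3% → Variant B
Variant A wins each user group but Variant B wins overall — the comparison reverses. Variant A's views skew toward new users, which has a lower base rate.

Yes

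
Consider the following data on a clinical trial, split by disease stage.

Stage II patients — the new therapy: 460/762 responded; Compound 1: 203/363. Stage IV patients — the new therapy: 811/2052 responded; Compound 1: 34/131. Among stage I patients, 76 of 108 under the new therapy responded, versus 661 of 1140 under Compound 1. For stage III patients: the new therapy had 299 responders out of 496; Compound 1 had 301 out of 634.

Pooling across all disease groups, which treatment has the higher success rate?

Compound 1

Stage II: the new therapy 460/762 = 60.4%, Compound 1 203/363 = 55.9% → the new therapy
Stage IV: the new therapy 811/2052 = 39.5%, Compound 1 34/131 = 26.0% → the new therapy
Stage I: the new therapy 76/108 = 70.4%, Compound 1 661/1140 = 58.0% → the new therapy
Stage III: the new therapy 299/496 = 60.3%, Compound 1 301/634 = 47.5% → the new therapy
Overall: the new therapy 1646/3418 = 48.2%, Compound 1 1199/2268 = 52.9% → Compound 1
(The new therapy wins every disease group but Compound 1 wins overall — the new therapy's patients skew toward the low-rate stage IV group.)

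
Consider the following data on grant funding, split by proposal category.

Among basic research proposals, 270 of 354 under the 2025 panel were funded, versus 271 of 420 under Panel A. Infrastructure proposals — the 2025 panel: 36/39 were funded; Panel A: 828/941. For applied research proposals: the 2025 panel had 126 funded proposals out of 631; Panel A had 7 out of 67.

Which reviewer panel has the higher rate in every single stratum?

Basic research: the 2025 panel 270/354 = 76.3%, Panel A 271/420 = 64.5% → the 2025 panel
Infrastructure: the 2025 panel 36/39 = 92.3%, Panel A 828/941 = 88.0% → the 2025 panel
Applied research: the 2025 panel 126/631 = 20.0%, Panel A 7/67 = 10.4% → the 2025 panel
The 2025 panel has the higher rate in all 3 groups.

the 2025 panel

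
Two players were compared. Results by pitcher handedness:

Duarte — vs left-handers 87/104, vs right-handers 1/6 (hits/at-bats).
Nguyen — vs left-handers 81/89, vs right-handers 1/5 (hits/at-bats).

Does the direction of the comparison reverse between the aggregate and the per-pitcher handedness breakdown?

No

Vs left-handers: Duarte 87/104 = 83.7%, Nguyen 81/89 = 91.0% → Nguyen
Vs right-handers: Duarte 1/6 = 16.7%, Nguyen 1/5 = 20.0% → Nguyen
Overall: Duarte 88/110 = 80.0%, Nguyen 82/94 = 87.2% → Nguyen
Nguyen wins overall and in every pitcher group — no reversal.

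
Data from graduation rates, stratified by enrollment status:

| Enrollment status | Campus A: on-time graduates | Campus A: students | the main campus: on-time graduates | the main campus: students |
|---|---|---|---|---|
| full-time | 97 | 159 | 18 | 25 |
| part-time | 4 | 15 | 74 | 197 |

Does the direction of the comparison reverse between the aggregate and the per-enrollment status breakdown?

Yes

Full-time: Campus A 97/159 = 61.0%, the main campus 18/25 = 72.0% → the main campus
Part-time: Campus A 4/15 = 26.7%, the main campus 74/197 = 37.6% → the main campus
Overall: Campus A 101/174 = 58.0%, the main campus 92/222 = 41.4% → Campus A
The main campus wins each enrollment group but Campus A wins overall — the comparison reverses. The main campus's students skew toward part-time, which has a lower base rate.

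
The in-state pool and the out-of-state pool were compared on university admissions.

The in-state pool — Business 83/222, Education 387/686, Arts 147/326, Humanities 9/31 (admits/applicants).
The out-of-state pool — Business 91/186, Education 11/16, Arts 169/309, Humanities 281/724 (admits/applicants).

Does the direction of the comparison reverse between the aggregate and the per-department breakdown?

Yes

Business: the in-state pool 83/222 = 37.4%, the out-of-state pool 91/186 = 48.9% → the out-of-state pool
Education: the in-state pool 387/686 = 56.4%, the out-of-state pool 11/16 = 68.8% → the out-of-state pool
Arts: the in-state pool 147/326 = 45.1%, the out-of-state pool 169/309 = 54.7% → the out-of-state pool
Humanities: the in-state pool 9/31 = 29.0%, the out-of-state pool 281/724 = 38.8% → the out-of-state pool
Overall: the in-state pool 626/1265 = 49.5%, the out-of-state pool 552/1235 = 44.7% → the in-state pool
The out-of-state pool wins each department group but the in-state pool wins overall — the comparison reverses. The out-of-state pool's applicants skew toward Humanities, which has a lower base rate.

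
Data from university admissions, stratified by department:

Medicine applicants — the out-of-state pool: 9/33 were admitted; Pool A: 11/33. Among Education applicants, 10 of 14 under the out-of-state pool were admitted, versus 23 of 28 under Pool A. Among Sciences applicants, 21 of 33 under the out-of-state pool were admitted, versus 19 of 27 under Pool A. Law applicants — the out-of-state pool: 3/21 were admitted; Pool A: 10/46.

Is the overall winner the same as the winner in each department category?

Medicine: the out-of-state pool 9/33 = 27.3%, Pool A 11/33 = 33.3% → Pool A
Education: the out-of-state pool 10/14 = 71.4%, Pool A 23/28 = 82.1% → Pool A
Sciences: the out-of-state pool 21/33 = 63.6%, Pool A 19/27 = 70.4% → Pool A
Law: the out-of-state pool 3/21 = 14.3%, Pool A 10/46 = 21.7% → Pool A
Overall: the out-of-state pool 43/101 = 42.6%, Pool A 63/134 = 47.0% → Pool A
Pool A wins overall and in every department group — no reversal.

Yes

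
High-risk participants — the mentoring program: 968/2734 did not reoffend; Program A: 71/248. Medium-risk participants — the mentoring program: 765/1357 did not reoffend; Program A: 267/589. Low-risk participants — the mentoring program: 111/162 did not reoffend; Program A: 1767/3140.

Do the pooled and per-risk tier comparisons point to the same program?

High-risk: the mentoring program 968/2734 = 35.4%, Program A 71/248 = 28.6% → the mentoring program
Medium-risk: the mentoring program 765/1357 = 56.4%, Program A 267/589 = 45.3% → the mentoring program
Low-risk: the mentoring program 111/162 = 68.5%, Program A 1767/3140 = 56.3% → the mentoring program
Overall: the mentoring program 1844/4253 = 43.4%, Program A 2105/3977 = 52.9% → Program A
The mentoring program wins each risk group but Program A wins overall — the comparison reverses. The mentoring program's participants skew toward high-risk, which has a lower base rate.

No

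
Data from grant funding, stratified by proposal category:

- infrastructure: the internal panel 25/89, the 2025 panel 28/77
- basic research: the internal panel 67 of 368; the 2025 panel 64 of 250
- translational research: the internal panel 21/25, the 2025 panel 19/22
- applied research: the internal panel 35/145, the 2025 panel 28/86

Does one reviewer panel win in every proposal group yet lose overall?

No

Infrastructure: the internal panel 25/89 = 28.1%, the 2025 panel 28/77 = 36.4% → the 2025 panel
Basic research: the internal panel 67/368 = 18.2%, the 2025 panel 64/250 = 25.6% → the 2025 panel
Translational research: the internal panel 21/25 = 84.0%, the 2025 panel 19/22 = 86.4% → the 2025 panel
Applied research: the internal panel 35/145 = 24.1%, the 2025 panel 28/86 = 32.6% → the 2025 panel
Overall: the internal panel 148/627 = 23.6%, the 2025 panel 139/435 = 32.0% → the 2025 panel
The 2025 panel wins overall and in every proposal group — no reversal.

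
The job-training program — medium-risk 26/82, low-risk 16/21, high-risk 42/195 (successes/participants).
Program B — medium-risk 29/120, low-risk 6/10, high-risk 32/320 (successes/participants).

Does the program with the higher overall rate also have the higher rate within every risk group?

Medium-risk: the job-training program 26/82 = 31.7%, Program B 29/120 = 24.2% → the job-training program
Low-risk: the job-training program 16/21 = 76.2%, Program B 6/10 = 60.0% → the job-training program
High-risk: the job-training program 42/195 = 21.5%, Program B 32/320 = 10.0% → the job-training program
Overall: the job-training program 84/298 = 28.2%, Program B 67/450 = 14.9% → the job-training program
The job-training program wins overall and in every risk group — no reversal.

Yes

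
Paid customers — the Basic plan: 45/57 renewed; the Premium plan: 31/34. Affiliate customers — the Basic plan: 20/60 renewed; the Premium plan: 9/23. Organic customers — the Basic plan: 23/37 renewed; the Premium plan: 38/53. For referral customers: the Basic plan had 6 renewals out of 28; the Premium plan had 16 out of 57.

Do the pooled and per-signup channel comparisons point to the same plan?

Yes

Paid: the Basic plan 45/57 = 78.9%, the Premium plan 31/34 = 91.2% → the Premium plan
Affiliate: the Basic plan 20/60 = 33.3%, the Premium plan 9/23 = 39.1% → the Premium plan
Organic: the Basic plan 23/37 = 62.2%, the Premium plan 38/53 = 71.7% → the Premium plan
Referral: the Basic plan 6/28 = 21.4%, the Premium plan 16/57 = 28.1% → the Premium plan
Overall: the Basic plan 94/182 = 51.6%, the Premium plan 94/167 = 56.3% → the Premium plan
The Premium plan wins overall and in every signup group — no reversal.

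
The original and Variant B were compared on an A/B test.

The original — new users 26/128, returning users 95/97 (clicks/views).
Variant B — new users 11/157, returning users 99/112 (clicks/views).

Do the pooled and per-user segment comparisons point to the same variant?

New users: the original 26/128 = 20.3%, Variant B 11/157 = 7.0% → the original
Returning users: the original 95/97 = 97.9%, Variant B 99/112 = 88.4% → the original
Overall: the original 121/225 = 53.8%, Variant B 110/269 = 40.9% → the original
The original wins overall and in every user group — no reversal.

Yes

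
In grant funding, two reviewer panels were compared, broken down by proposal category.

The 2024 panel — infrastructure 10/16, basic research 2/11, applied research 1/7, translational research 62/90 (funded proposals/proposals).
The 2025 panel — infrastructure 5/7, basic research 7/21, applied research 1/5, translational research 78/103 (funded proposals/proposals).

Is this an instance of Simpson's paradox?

No

Infrastructure: the 2024 panel 10/16 = 62.5%, the 2025 panel 5/7 = 71.4% → the 2025 panel
Basic research: the 2024 panel 2/11 = 18.2%, the 2025 panel 7/21 = 33.3% → the 2025 panel
Applied research: the 2024 panel 1/7 = 14.3%, the 2025 panel 1/5 = 20.0% → the 2025 panel
Translational research: the 2024 panel 62/90 = 68.9%, the 2025 panel 78/103 = 75.7% → the 2025 panel
Overall: the 2024 panel 75/124 = 60.5%, the 2025 panel 91/136 = 66.9% → the 2025 panel
The 2025 panel wins overall and in every proposal group — no reversal.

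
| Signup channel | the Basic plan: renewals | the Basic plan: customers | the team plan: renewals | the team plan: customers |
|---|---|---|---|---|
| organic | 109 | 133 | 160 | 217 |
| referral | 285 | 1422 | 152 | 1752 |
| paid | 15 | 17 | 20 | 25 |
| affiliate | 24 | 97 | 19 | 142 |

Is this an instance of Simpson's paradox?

Organic: the Basic plan 109/133 = 82.0%, the team plan 160/217 = 73.7% → the Basic plan
Referral: the Basic plan 285/1422 = 20.0%, the team plan 152/1752 = 8.7% → the Basic plan
Paid: the Basic plan 15/17 = 88.2%, the team plan 20/25 = 80.0% → the Basic plan
Affiliate: the Basic plan 24/97 = 24.7%, the team plan 19/142 = 13.4% → the Basic plan
Overall: the Basic plan 433/1669 = 25.9%, the team plan 351/2136 = 16.4% → the Basic plan
The Basic plan wins overall and in every signup group — no reversal.

No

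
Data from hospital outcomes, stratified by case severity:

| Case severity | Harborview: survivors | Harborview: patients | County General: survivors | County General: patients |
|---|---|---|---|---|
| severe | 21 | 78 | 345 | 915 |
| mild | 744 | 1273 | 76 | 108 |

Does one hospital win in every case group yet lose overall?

Severe: Harborview 21/78 = 26.9%, County General 345/915 = 37.7% → County General
Mild: Harborview 744/1273 = 58.4%, County General 76/108 = 70.4% → County General
Overall: Harborview 765/1351 = 56.6%, County General 421/1023 = 41.2% → Harborview
County General wins each case group but Harborview wins overall — the comparison reverses. County General's patients skew toward severe, which has a lower base rate.

Yes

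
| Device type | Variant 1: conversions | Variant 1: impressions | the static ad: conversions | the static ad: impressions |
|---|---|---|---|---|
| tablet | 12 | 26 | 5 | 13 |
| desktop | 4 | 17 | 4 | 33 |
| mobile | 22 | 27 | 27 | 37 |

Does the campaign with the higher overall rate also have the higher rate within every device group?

Tablet: Variant 1 12/26 = 46.2%, the static ad 5/13 = 38.5% → Variant 1
Desktop: Variant 1 4/17 = 23.5%, the static ad 4/33 = 12.1% → Variant 1
Mobile: Variant 1 22/27 = 81.5%, the static ad 27/37 = 73.0% → Variant 1
Overall: Variant 1 38/70 = 54.3%, the static ad 36/83 = 43.4% → Variant 1
Variant 1 wins overall and in every device group — no reversal.

Yes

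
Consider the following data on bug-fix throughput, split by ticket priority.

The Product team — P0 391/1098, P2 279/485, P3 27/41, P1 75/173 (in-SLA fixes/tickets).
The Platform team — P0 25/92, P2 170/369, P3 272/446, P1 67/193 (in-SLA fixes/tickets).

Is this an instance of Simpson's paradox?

Yes

P0: the Product team 391/1098 = 35.6%, the Platform team 25/92 = 27.2% → the Product team
P2: the Product team 279/485 = 57.5%, the Platform team 170/369 = 46.1% → the Product team
P3: the Product team 27/41 = 65.9%, the Platform team 272/446 = 61.0% → the Product team
P1: the Product team 75/173 = 43.4%, the Platform team 67/193 = 34.7% → the Product team
Overall: the Product team 772/1797 = 43.0%, the Platform team 534/1100 = 48.5% → the Platform team
The Product team wins each ticket group but the Platform team wins overall — the comparison reverses. The Product team's tickets skew toward P0, which has a lower base rate.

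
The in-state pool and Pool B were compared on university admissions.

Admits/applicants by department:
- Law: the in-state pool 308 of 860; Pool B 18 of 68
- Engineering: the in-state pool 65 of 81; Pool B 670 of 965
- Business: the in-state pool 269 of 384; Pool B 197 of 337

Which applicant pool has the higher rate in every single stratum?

the in-state pool

Law: the in-state pool 308/860 = 35.8%, Pool B 18/68 = 26.5% → the in-state pool
Engineering: the in-state pool 65/81 = 80.2%, Pool B 670/965 = 69.4% → the in-state pool
Business: the in-state pool 269/384 = 70.1%, Pool B 197/337 = 58.5% → the in-state pool
The in-state pool has the higher rate in all 3 groups.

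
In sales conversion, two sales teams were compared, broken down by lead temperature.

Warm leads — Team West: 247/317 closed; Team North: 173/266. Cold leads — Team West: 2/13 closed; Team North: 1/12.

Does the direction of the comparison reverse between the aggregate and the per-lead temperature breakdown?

No

Warm: Team West 247/317 = 77.9%, Team North 173/266 = 65.0% → Team West
Cold: Team West 2/13 = 15.4%, Team North 1/12 = 8.3% → Team West
Overall: Team West 249/330 = 75.5%, Team North 174/278 = 62.6% → Team West
Team West wins overall and in every lead group — no reversal.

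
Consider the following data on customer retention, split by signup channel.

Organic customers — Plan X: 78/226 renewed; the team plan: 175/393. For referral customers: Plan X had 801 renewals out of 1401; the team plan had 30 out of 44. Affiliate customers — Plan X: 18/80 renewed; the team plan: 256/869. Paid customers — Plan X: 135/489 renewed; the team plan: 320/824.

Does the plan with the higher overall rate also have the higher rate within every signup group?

Organic: Plan X 78/226 = 34.5%, the team plan 175/393 = 44.5% → the team plan
Referral: Plan X 801/1401 = 57.2%, the team plan 30/44 = 68.2% → the team plan
Affiliate: Plan X 18/80 = 22.5%, the team plan 256/869 = 29.5% → the team plan
Paid: Plan X 135/489 = 27.6%, the team plan 320/824 = 38.8% → the team plan
Overall: Plan X 1032/2196 = 47.0%, the team plan 781/2130 = 36.7% → Plan X
The team plan wins each signup group but Plan X wins overall — the comparison reverses. The team plan's customers skew toward affiliate, which has a lower base rate.

No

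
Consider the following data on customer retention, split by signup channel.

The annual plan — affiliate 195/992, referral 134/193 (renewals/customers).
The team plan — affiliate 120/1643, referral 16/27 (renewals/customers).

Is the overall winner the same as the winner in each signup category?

Affiliate: the annual plan 195/992 = 19.7%, the team plan 120/1643 = 7.3% → the annual plan
Referral: the annual plan 134/193 = 69.4%, the team plan 16/27 = 59.3% → the annual plan
Overall: the annual plan 329/1185 = 27.8%, the team plan 136/1670 = 8.1% → the annual plan
The annual plan wins overall and in every signup group — no reversal.

Yes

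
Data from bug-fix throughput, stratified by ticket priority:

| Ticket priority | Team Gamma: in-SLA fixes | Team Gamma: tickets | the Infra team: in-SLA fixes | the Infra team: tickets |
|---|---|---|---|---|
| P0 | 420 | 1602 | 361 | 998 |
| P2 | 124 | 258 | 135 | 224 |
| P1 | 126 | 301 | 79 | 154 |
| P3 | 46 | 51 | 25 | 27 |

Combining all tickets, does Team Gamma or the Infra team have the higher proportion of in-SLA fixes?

the Infra team

P0: Team Gamma 420/1602 = 26.2%, the Infra team 361/998 = 36.2% → the Infra team
P2: Team Gamma 124/258 = 48.1%, the Infra team 135/224 = 60.3% → the Infra team
P1: Team Gamma 126/301 = 41.9%, the Infra team 79/154 = 51.3% → the Infra team
P3: Team Gamma 46/51 = 90.2%, the Infra team 25/27 = 92.6% → the Infra team
Overall: Team Gamma 716/2212 = 32.4%, the Infra team 600/1403 = 42.8% → the Infra team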